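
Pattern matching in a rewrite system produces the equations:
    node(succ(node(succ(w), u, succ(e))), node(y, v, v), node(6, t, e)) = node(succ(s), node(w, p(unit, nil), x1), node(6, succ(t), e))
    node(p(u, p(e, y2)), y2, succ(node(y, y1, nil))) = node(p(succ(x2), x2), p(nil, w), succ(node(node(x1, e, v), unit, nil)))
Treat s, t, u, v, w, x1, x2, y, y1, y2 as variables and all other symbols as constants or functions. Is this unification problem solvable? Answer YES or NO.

Decompose node/3: succ(node(succ(w), u, succ(e))) = succ(s),  node(y, v, v) = node(w, p(unit, nil), x1),  node(6, t, e) = node(6, succ(t), e).
Decompose succ/1: node(succ(w), u, succ(e)) = s.
Bind s := node(succ(w), u, succ(e)); no other remaining equation mentions s.
Decompose node/3: y = w,  v = p(unit, nil),  v = x1.
Bind y := w; substituting into the one remaining equation that mentions y gives: node(p(u, p(e, y2)), y2, succ(node(w, y1, nil))) = node(p(succ(x2), x2), p(nil, w), succ(node(node(x1, e, v), unit, nil))).
Bind v := p(unit, nil); substituting into the 2 remaining equations that mention v gives: p(unit, nil) = x1,  node(p(u, p(e, y2)), y2, succ(node(w, y1, nil))) = node(p(succ(x2), x2), p(nil, w), succ(node(node(x1, e, p(unit, nil)), unit, nil))).
Bind x1 := p(unit, nil); substituting into the one remaining equation that mentions x1 gives: node(p(u, p(e, y2)), y2, succ(node(w, y1, nil))) = node(p(succ(x2), x2), p(nil, w), succ(node(node(p(unit, nil), e, p(unit, nil)), unit, nil))).
Decompose node/3: 6 = 6,  t = succ(t),  e = e.
Delete trivial equation 6 = 6.
Occurs check fails: t occurs in succ(t); the equation t = succ(t) has no finite solution.

NO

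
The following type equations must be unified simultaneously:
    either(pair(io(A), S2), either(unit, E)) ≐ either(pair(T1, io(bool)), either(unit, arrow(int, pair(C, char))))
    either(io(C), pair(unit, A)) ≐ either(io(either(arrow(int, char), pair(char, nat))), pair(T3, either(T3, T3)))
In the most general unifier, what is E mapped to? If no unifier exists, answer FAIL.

Decompose either/2: pair(io(A), S2) ≐ pair(T1, io(bool)),  either(unit, E) ≐ either(unit, arrow(int, pair(C, char))).
Decompose pair/2: io(A) ≐ T1,  S2 ≐ io(bool).
Bind T1 := io(A); no other remaining equation mentions T1.
Bind S2 := io(bool); no other remaining equation mentions S2.
Decompose either/2: unit ≐ unit,  E ≐ arrow(int, pair(C, char)).
Delete trivial equation unit ≐ unit.
Bind E := arrow(int, pair(C, char)); no other remaining equation mentions E.
Decompose either/2: io(C) ≐ io(either(arrow(int, char), pair(char, nat))),  pair(unit, A) ≐ pair(T3, either(T3, T3)).
Decompose io/1: C ≐ either(arrow(int, char), pair(char, nat)).
Bind C := either(arrow(int, char), pair(char, nat)); no other remaining equation mentions C. Substituting into the earlier binding gives E := arrow(int, pair(either(arrow(int, char), pair(char, nat)), char)).
Decompose pair/2: unit ≐ T3,  A ≐ either(T3, T3).
Bind T3 := unit; substituting into the remaining equation gives: A ≐ either(unit, unit).
Bind A := either(unit, unit). Substituting into the earlier binding gives T1 := io(either(unit, unit)).
MGU = { T1 ↦ io(either(unit, unit)), S2 ↦ io(bool), E ↦ arrow(int, pair(either(arrow(int, char), pair(char, nat)), char)), C ↦ either(arrow(int, char), pair(char, nat)), T3 ↦ unit, A ↦ either(unit, unit) }, so E ↦ arrow(int, pair(either(arrow(int, char), pair(char, nat)), char)).

arrow(int, pair(either(arrow(int, char), pair(char, nat)), char))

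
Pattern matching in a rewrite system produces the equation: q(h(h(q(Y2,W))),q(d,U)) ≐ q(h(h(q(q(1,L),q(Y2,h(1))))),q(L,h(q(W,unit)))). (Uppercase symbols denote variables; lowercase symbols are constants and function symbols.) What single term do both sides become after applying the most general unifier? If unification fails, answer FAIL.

Decompose q/2: h(h(q(Y2,W))) ≐ h(h(q(q(1,L),q(Y2,h(1))))),  q(d,U) ≐ q(L,h(q(W,unit))).
Decompose h/1: h(q(Y2,W)) ≐ h(q(q(1,L),q(Y2,h(1)))).
Decompose h/1: q(Y2,W) ≐ q(q(1,L),q(Y2,h(1))).
Decompose q/2: Y2 ≐ q(1,L),  W ≐ q(Y2,h(1)).
Bind Y2 := q(1,L); substituting into the one remaining equation that mentions Y2 gives: W ≐ q(q(1,L),h(1)).
Bind W := q(q(1,L),h(1)); substituting into the remaining equation gives: q(d,U) ≐ q(L,h(q(q(q(1,L),h(1)),unit))).
Decompose q/2: d ≐ L,  U ≐ h(q(q(q(1,L),h(1)),unit)).
Bind L := d; substituting into the remaining equation gives: U ≐ h(q(q(q(1,d),h(1)),unit)). Substituting into the earlier bindings gives Y2 := q(1,d), W := q(q(1,d),h(1)).
Bind U := h(q(q(q(1,d),h(1)),unit)).
Applying the MGU to either side gives q(h(h(q(q(1,d),q(q(1,d),h(1))))),q(d,h(q(q(q(1,d),h(1)),unit)))).

q(h(h(q(q(1,d),q(q(1,d),h(1))))),q(d,h(q(q(q(1,d),h(1)),unit))))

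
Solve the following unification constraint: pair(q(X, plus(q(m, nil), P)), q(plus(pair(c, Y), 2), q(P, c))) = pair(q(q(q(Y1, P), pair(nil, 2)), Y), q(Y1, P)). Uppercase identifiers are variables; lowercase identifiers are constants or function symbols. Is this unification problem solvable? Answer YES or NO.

Decompose pair/2: q(X, plus(q(m, nil), P)) = q(q(q(Y1, P), pair(nil, 2)), Y),  q(plus(pair(c, Y), 2), q(P, c)) = q(Y1, P).
Decompose q/2: X = q(q(Y1, P), pair(nil, 2)),  plus(q(m, nil), P) = Y.
Bind X := q(q(Y1, P), pair(nil, 2)); no other remaining equation mentions X.
Bind Y := plus(q(m, nil), P); substituting into the remaining equation gives: q(plus(pair(c, plus(q(m, nil), P)), 2), q(P, c)) = q(Y1, P).
Decompose q/2: plus(pair(c, plus(q(m, nil), P)), 2) = Y1,  q(P, c) = P.
Bind Y1 := plus(pair(c, plus(q(m, nil), P)), 2); no other remaining equation mentions Y1. Substituting into the earlier binding gives X := q(q(plus(pair(c, plus(q(m, nil), P)), 2), P), pair(nil, 2)).
Occurs check fails: P occurs in q(P, c); the equation P = q(P, c) has no finite solution.

NO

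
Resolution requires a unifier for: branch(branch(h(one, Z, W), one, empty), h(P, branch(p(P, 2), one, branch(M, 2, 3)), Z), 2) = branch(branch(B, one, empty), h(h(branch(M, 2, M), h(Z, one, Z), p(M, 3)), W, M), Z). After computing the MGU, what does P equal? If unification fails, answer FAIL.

h(branch(2, 2, 2), h(2, one, 2), p(2, 3))

Decompose branch/3: branch(h(one, Z, W), one, empty) = branch(B, one, empty),  h(P, branch(p(P, 2), one, branch(M, 2, 3)), Z) = h(h(branch(M, 2, M), h(Z, one, Z), p(M, 3)), W, M),  2 = Z.
Decompose branch/3: h(one, Z, W) = B,  one = one,  empty = empty.
Bind B := h(one, Z, W); no other remaining equation mentions B.
Delete trivial equation one = one.
Delete trivial equation empty = empty.
Decompose h/3: P = h(branch(M, 2, M), h(Z, one, Z), p(M, 3)),  branch(p(P, 2), one, branch(M, 2, 3)) = W,  Z = M.
Bind P := h(branch(M, 2, M), h(Z, one, Z), p(M, 3)); substituting into the one remaining equation that mentions P gives: branch(p(h(branch(M, 2, M), h(Z, one, Z), p(M, 3)), 2), one, branch(M, 2, 3)) = W.
Bind W := branch(p(h(branch(M, 2, M), h(Z, one, Z), p(M, 3)), 2), one, branch(M, 2, 3)); no other remaining equation mentions W. Substituting into the earlier binding gives B := h(one, Z, branch(p(h(branch(M, 2, M), h(Z, one, Z), p(M, 3)), 2), one, branch(M, 2, 3))).
Bind Z := M; substituting into the remaining equation gives: 2 = M. Substituting into the earlier bindings gives B := h(one, M, branch(p(h(branch(M, 2, M), h(M, one, M), p(M, 3)), 2), one, branch(M, 2, 3))), P := h(branch(M, 2, M), h(M, one, M), p(M, 3)), W := branch(p(h(branch(M, 2, M), h(M, one, M), p(M, 3)), 2), one, branch(M, 2, 3)).
Bind M := 2. Substituting into the earlier bindings gives B := h(one, 2, branch(p(h(branch(2, 2, 2), h(2, one, 2), p(2, 3)), 2), one, branch(2, 2, 3))), P := h(branch(2, 2, 2), h(2, one, 2), p(2, 3)), W := branch(p(h(branch(2, 2, 2), h(2, one, 2), p(2, 3)), 2), one, branch(2, 2, 3)), Z := 2.
MGU = { B := h(one, 2, branch(p(h(branch(2, 2, 2), h(2, one, 2), p(2, 3)), 2), one, branch(2, 2, 3))), P := h(branch(2, 2, 2), h(2, one, 2), p(2, 3)), W := branch(p(h(branch(2, 2, 2), h(2, one, 2), p(2, 3)), 2), one, branch(2, 2, 3)), Z := 2, M := 2 }, so P := h(branch(2, 2, 2), h(2, one, 2), p(2, 3)).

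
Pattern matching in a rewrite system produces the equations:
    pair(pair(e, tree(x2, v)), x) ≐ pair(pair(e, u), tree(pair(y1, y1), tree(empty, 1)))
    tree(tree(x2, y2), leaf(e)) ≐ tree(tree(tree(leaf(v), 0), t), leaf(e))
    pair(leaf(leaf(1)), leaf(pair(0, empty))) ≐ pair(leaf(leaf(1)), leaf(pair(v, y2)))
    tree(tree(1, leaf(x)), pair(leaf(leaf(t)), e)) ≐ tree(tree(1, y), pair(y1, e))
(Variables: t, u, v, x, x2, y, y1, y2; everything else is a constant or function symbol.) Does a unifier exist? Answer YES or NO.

YES

Decompose pair/2: pair(e, tree(x2, v)) ≐ pair(e, u),  x ≐ tree(pair(y1, y1), tree(empty, 1)).
Decompose pair/2: e ≐ e,  tree(x2, v) ≐ u.
Delete trivial equation e ≐ e.
Bind u := tree(x2, v); no other remaining equation mentions u.
Bind x := tree(pair(y1, y1), tree(empty, 1)); substituting into the one remaining equation that mentions x gives: tree(tree(1, leaf(tree(pair(y1, y1), tree(empty, 1)))), pair(leaf(leaf(t)), e)) ≐ tree(tree(1, y), pair(y1, e)).
Decompose tree/2: tree(x2, y2) ≐ tree(tree(leaf(v), 0), t),  leaf(e) ≐ leaf(e).
Decompose tree/2: x2 ≐ tree(leaf(v), 0),  y2 ≐ t.
Bind x2 := tree(leaf(v), 0); no other remaining equation mentions x2. Substituting into the earlier binding gives u := tree(tree(leaf(v), 0), v).
Bind y2 := t; substituting into the one remaining equation that mentions y2 gives: pair(leaf(leaf(1)), leaf(pair(0, empty))) ≐ pair(leaf(leaf(1)), leaf(pair(v, t))).
Delete trivial equation leaf(e) ≐ leaf(e).
Decompose pair/2: leaf(leaf(1)) ≐ leaf(leaf(1)),  leaf(pair(0, empty)) ≐ leaf(pair(v, t)).
Delete trivial equation leaf(leaf(1)) ≐ leaf(leaf(1)).
Decompose leaf/1: pair(0, empty) ≐ pair(v, t).
Decompose pair/2: 0 ≐ v,  empty ≐ t.
Bind v := 0; no other remaining equation mentions v. Substituting into the earlier bindings gives u := tree(tree(leaf(0), 0), 0), x2 := tree(leaf(0), 0).
Bind t := empty; substituting into the remaining equation gives: tree(tree(1, leaf(tree(pair(y1, y1), tree(empty, 1)))), pair(leaf(leaf(empty)), e)) ≐ tree(tree(1, y), pair(y1, e)). Substituting into the earlier binding gives y2 := empty.
Decompose tree/2: tree(1, leaf(tree(pair(y1, y1), tree(empty, 1)))) ≐ tree(1, y),  pair(leaf(leaf(empty)), e) ≐ pair(y1, e).
Decompose tree/2: 1 ≐ 1,  leaf(tree(pair(y1, y1), tree(empty, 1))) ≐ y.
Delete trivial equation 1 ≐ 1.
Bind y := leaf(tree(pair(y1, y1), tree(empty, 1))); no other remaining equation mentions y.
Decompose pair/2: leaf(leaf(empty)) ≐ y1,  e ≐ e.
Bind y1 := leaf(leaf(empty)); no other remaining equation mentions y1. Substituting into the earlier bindings gives x := tree(pair(leaf(leaf(empty)), leaf(leaf(empty))), tree(empty, 1)), y := leaf(tree(pair(leaf(leaf(empty)), leaf(leaf(empty))), tree(empty, 1))).
Delete trivial equation e ≐ e.
No equations remain and no clash or occurs-check failure arose, so a unifier exists.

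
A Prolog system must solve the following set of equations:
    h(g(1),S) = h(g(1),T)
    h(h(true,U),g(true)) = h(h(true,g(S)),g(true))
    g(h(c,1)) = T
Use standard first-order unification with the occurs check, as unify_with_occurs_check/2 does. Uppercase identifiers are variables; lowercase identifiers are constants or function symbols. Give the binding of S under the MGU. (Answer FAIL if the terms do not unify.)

Decompose h/2: g(1) = g(1),  S = T.
Delete trivial equation g(1) = g(1).
Bind S := T; substituting into the one remaining equation that mentions S gives: h(h(true,U),g(true)) = h(h(true,g(T)),g(true)).
Decompose h/2: h(true,U) = h(true,g(T)),  g(true) = g(true).
Decompose h/2: true = true,  U = g(T).
Delete trivial equation true = true.
Bind U := g(T); no other remaining equation mentions U.
Delete trivial equation g(true) = g(true).
Bind T := g(h(c,1)). Substituting into the earlier bindings gives S := g(h(c,1)), U := g(g(h(c,1))).
MGU = { S = g(h(c,1)), U = g(g(h(c,1))), T = g(h(c,1)) }, so S = g(h(c,1)).

g(h(c,1))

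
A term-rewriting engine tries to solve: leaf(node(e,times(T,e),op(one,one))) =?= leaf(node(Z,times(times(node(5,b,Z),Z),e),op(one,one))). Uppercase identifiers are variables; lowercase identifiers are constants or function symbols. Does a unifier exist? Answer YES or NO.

YES

Decompose leaf/1: node(e,times(T,e),op(one,one)) =?= node(Z,times(times(node(5,b,Z),Z),e),op(one,one)).
Decompose node/3: e =?= Z,  times(T,e) =?= times(times(node(5,b,Z),Z),e),  op(one,one) =?= op(one,one).
Bind Z := e; substituting into the one remaining equation that mentions Z gives: times(T,e) =?= times(times(node(5,b,e),e),e).
Decompose times/2: T =?= times(node(5,b,e),e),  e =?= e.
Bind T := times(node(5,b,e),e); no other remaining equation mentions T.
Delete trivial equation e =?= e.
Delete trivial equation op(one,one) =?= op(one,one).
No equations remain and no clash or occurs-check failure arose, so a unifier exists.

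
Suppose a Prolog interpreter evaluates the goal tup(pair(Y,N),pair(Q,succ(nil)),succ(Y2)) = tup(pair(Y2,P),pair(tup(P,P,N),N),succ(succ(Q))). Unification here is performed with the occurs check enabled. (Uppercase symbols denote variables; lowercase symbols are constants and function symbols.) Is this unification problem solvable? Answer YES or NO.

YES

Decompose tup/3: pair(Y,N) = pair(Y2,P),  pair(Q,succ(nil)) = pair(tup(P,P,N),N),  succ(Y2) = succ(succ(Q)).
Decompose pair/2: Y = Y2,  N = P.
Bind Y := Y2; no other remaining equation mentions Y.
Bind N := P; substituting into the one remaining equation that mentions N gives: pair(Q,succ(nil)) = pair(tup(P,P,P),P).
Decompose pair/2: Q = tup(P,P,P),  succ(nil) = P.
Bind Q := tup(P,P,P); substituting into the one remaining equation that mentions Q gives: succ(Y2) = succ(succ(tup(P,P,P))).
Bind P := succ(nil); substituting into the remaining equation gives: succ(Y2) = succ(succ(tup(succ(nil),succ(nil),succ(nil)))). Substituting into the earlier bindings gives N := succ(nil), Q := tup(succ(nil),succ(nil),succ(nil)).
Decompose succ/1: Y2 = succ(tup(succ(nil),succ(nil),succ(nil))).
Bind Y2 := succ(tup(succ(nil),succ(nil),succ(nil))). Substituting into the earlier binding gives Y := succ(tup(succ(nil),succ(nil),succ(nil))).
No equations remain and no clash or occurs-check failure arose, so a unifier exists.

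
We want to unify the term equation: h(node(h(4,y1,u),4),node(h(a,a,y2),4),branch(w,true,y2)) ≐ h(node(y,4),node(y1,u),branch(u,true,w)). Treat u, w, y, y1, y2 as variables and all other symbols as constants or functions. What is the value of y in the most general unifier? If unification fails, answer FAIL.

Decompose h/3: node(h(4,y1,u),4) ≐ node(y,4),  node(h(a,a,y2),4) ≐ node(y1,u),  branch(w,true,y2) ≐ branch(u,true,w).
Decompose node/2: h(4,y1,u) ≐ y,  4 ≐ 4.
Bind y := h(4,y1,u); no other remaining equation mentions y.
Delete trivial equation 4 ≐ 4.
Decompose node/2: h(a,a,y2) ≐ y1,  4 ≐ u.
Bind y1 := h(a,a,y2); no other remaining equation mentions y1. Substituting into the earlier binding gives y := h(4,h(a,a,y2),u).
Bind u := 4; substituting into the remaining equation gives: branch(w,true,y2) ≐ branch(4,true,w). Substituting into the earlier binding gives y := h(4,h(a,a,y2),4).
Decompose branch/3: w ≐ 4,  true ≐ true,  y2 ≐ w.
Bind w := 4; substituting into the one remaining equation that mentions w gives: y2 ≐ 4.
Delete trivial equation true ≐ true.
Bind y2 := 4. Substituting into the earlier bindings gives y := h(4,h(a,a,4),4), y1 := h(a,a,4).
MGU = { y ↦ h(4,h(a,a,4),4), y1 ↦ h(a,a,4), u ↦ 4, w ↦ 4, y2 ↦ 4 }, so y ↦ h(4,h(a,a,4),4).

h(4,h(a,a,4),4)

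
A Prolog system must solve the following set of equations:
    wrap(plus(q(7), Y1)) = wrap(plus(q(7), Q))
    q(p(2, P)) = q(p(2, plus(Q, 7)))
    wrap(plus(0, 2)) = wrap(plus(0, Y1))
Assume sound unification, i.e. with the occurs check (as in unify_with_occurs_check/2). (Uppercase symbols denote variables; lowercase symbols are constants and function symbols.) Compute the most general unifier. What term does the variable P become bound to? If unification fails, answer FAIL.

Decompose wrap/1: plus(q(7), Y1) = plus(q(7), Q).
Decompose plus/2: q(7) = q(7),  Y1 = Q.
Delete trivial equation q(7) = q(7).
Bind Y1 := Q; substituting into the one remaining equation that mentions Y1 gives: wrap(plus(0, 2)) = wrap(plus(0, Q)).
Decompose q/1: p(2, P) = p(2, plus(Q, 7)).
Decompose p/2: 2 = 2,  P = plus(Q, 7).
Delete trivial equation 2 = 2.
Bind P := plus(Q, 7); no other remaining equation mentions P.
Decompose wrap/1: plus(0, 2) = plus(0, Q).
Decompose plus/2: 0 = 0,  2 = Q.
Delete trivial equation 0 = 0.
Bind Q := 2. Substituting into the earlier bindings gives Y1 := 2, P := plus(2, 7).
MGU = { Y1 -> 2, P -> plus(2, 7), Q -> 2 }, so P -> plus(2, 7).

plus(2, 7)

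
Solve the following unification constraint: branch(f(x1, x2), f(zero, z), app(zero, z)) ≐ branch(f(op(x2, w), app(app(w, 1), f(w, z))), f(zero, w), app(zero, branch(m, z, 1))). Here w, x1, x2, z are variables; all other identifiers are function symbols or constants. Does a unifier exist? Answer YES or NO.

Decompose branch/3: f(x1, x2) ≐ f(op(x2, w), app(app(w, 1), f(w, z))),  f(zero, z) ≐ f(zero, w),  app(zero, z) ≐ app(zero, branch(m, z, 1)).
Decompose f/2: x1 ≐ op(x2, w),  x2 ≐ app(app(w, 1), f(w, z)).
Bind x1 := op(x2, w); no other remaining equation mentions x1.
Bind x2 := app(app(w, 1), f(w, z)); no other remaining equation mentions x2. Substituting into the earlier binding gives x1 := op(app(app(w, 1), f(w, z)), w).
Decompose f/2: zero ≐ zero,  z ≐ w.
Delete trivial equation zero ≐ zero.
Bind z := w; substituting into the remaining equation gives: app(zero, w) ≐ app(zero, branch(m, w, 1)). Substituting into the earlier bindings gives x1 := op(app(app(w, 1), f(w, w)), w), x2 := app(app(w, 1), f(w, w)).
Decompose app/2: zero ≐ zero,  w ≐ branch(m, w, 1).
Delete trivial equation zero ≐ zero.
Occurs check fails: w occurs in branch(m, w, 1); the equation w ≐ branch(m, w, 1) has no finite solution.

NO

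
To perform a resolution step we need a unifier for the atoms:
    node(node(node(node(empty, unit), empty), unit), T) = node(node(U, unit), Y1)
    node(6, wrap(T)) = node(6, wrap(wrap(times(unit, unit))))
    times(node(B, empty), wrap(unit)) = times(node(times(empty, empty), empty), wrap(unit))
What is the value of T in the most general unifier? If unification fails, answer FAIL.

Decompose node/2: node(node(node(empty, unit), empty), unit) = node(U, unit),  T = Y1.
Decompose node/2: node(node(empty, unit), empty) = U,  unit = unit.
Bind U := node(node(empty, unit), empty); no other remaining equation mentions U.
Delete trivial equation unit = unit.
Bind T := Y1; substituting into the one remaining equation that mentions T gives: node(6, wrap(Y1)) = node(6, wrap(wrap(times(unit, unit)))).
Decompose node/2: 6 = 6,  wrap(Y1) = wrap(wrap(times(unit, unit))).
Delete trivial equation 6 = 6.
Decompose wrap/1: Y1 = wrap(times(unit, unit)).
Bind Y1 := wrap(times(unit, unit)); no other remaining equation mentions Y1. Substituting into the earlier binding gives T := wrap(times(unit, unit)).
Decompose times/2: node(B, empty) = node(times(empty, empty), empty),  wrap(unit) = wrap(unit).
Decompose node/2: B = times(empty, empty),  empty = empty.
Bind B := times(empty, empty); no other remaining equation mentions B.
Delete trivial equation empty = empty.
Delete trivial equation wrap(unit) = wrap(unit).
MGU = { U -> node(node(empty, unit), empty), T -> wrap(times(unit, unit)), Y1 -> wrap(times(unit, unit)), B -> times(empty, empty) }, so T -> wrap(times(unit, unit)).

wrap(times(unit, unit))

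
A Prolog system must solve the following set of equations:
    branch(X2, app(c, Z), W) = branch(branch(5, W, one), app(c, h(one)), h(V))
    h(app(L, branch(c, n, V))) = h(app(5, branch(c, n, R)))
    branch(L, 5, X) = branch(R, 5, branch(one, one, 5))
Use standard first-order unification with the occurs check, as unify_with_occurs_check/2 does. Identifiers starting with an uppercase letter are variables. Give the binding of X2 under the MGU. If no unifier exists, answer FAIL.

branch(5, h(5), one)

Decompose branch/3: X2 = branch(5, W, one),  app(c, Z) = app(c, h(one)),  W = h(V).
Bind X2 := branch(5, W, one); no other remaining equation mentions X2.
Decompose app/2: c = c,  Z = h(one).
Delete trivial equation c = c.
Bind Z := h(one); no other remaining equation mentions Z.
Bind W := h(V); no other remaining equation mentions W. Substituting into the earlier binding gives X2 := branch(5, h(V), one).
Decompose h/1: app(L, branch(c, n, V)) = app(5, branch(c, n, R)).
Decompose app/2: L = 5,  branch(c, n, V) = branch(c, n, R).
Bind L := 5; substituting into the one remaining equation that mentions L gives: branch(5, 5, X) = branch(R, 5, branch(one, one, 5)).
Decompose branch/3: c = c,  n = n,  V = R.
Delete trivial equation c = c.
Delete trivial equation n = n.
Bind V := R; no other remaining equation mentions V. Substituting into the earlier bindings gives X2 := branch(5, h(R), one), W := h(R).
Decompose branch/3: 5 = R,  5 = 5,  X = branch(one, one, 5).
Bind R := 5; no other remaining equation mentions R. Substituting into the earlier bindings gives X2 := branch(5, h(5), one), W := h(5), V := 5.
Delete trivial equation 5 = 5.
Bind X := branch(one, one, 5).
MGU = { X2 ↦ branch(5, h(5), one), Z ↦ h(one), W ↦ h(5), L ↦ 5, V ↦ 5, R ↦ 5, X ↦ branch(one, one, 5) }, so X2 ↦ branch(5, h(5), one).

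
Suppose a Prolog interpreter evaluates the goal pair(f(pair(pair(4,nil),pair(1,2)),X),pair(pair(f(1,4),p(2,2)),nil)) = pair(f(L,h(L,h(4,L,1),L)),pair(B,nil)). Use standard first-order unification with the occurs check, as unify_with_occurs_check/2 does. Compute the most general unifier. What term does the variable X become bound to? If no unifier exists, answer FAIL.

Decompose pair/2: f(pair(pair(4,nil),pair(1,2)),X) = f(L,h(L,h(4,L,1),L)),  pair(pair(f(1,4),p(2,2)),nil) = pair(B,nil).
Decompose f/2: pair(pair(4,nil),pair(1,2)) = L,  X = h(L,h(4,L,1),L).
Bind L := pair(pair(4,nil),pair(1,2)); substituting into the one remaining equation that mentions L gives: X = h(pair(pair(4,nil),pair(1,2)),h(4,pair(pair(4,nil),pair(1,2)),1),pair(pair(4,nil),pair(1,2))).
Bind X := h(pair(pair(4,nil),pair(1,2)),h(4,pair(pair(4,nil),pair(1,2)),1),pair(pair(4,nil),pair(1,2))); no other remaining equation mentions X.
Decompose pair/2: pair(f(1,4),p(2,2)) = B,  nil = nil.
Bind B := pair(f(1,4),p(2,2)); no other remaining equation mentions B.
Delete trivial equation nil = nil.
MGU = { L -> pair(pair(4,nil),pair(1,2)), X -> h(pair(pair(4,nil),pair(1,2)),h(4,pair(pair(4,nil),pair(1,2)),1),pair(pair(4,nil),pair(1,2))), B -> pair(f(1,4),p(2,2)) }, so X -> h(pair(pair(4,nil),pair(1,2)),h(4,pair(pair(4,nil),pair(1,2)),1),pair(pair(4,nil),pair(1,2))).

h(pair(pair(4,nil),pair(1,2)),h(4,pair(pair(4,nil),pair(1,2)),1),pair(pair(4,nil),pair(1,2)))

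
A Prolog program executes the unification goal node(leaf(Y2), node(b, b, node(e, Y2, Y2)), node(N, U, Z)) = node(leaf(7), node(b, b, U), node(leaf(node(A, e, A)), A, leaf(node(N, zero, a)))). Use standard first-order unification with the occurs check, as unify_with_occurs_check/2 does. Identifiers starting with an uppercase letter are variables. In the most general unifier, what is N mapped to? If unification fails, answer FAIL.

leaf(node(node(e, 7, 7), e, node(e, 7, 7)))

Decompose node/3: leaf(Y2) = leaf(7),  node(b, b, node(e, Y2, Y2)) = node(b, b, U),  node(N, U, Z) = node(leaf(node(A, e, A)), A, leaf(node(N, zero, a))).
Decompose leaf/1: Y2 = 7.
Bind Y2 := 7; substituting into the one remaining equation that mentions Y2 gives: node(b, b, node(e, 7, 7)) = node(b, b, U).
Decompose node/3: b = b,  b = b,  node(e, 7, 7) = U.
Delete trivial equation b = b.
Delete trivial equation b = b.
Bind U := node(e, 7, 7); substituting into the remaining equation gives: node(N, node(e, 7, 7), Z) = node(leaf(node(A, e, A)), A, leaf(node(N, zero, a))).
Decompose node/3: N = leaf(node(A, e, A)),  node(e, 7, 7) = A,  Z = leaf(node(N, zero, a)).
Bind N := leaf(node(A, e, A)); substituting into the one remaining equation that mentions N gives: Z = leaf(node(leaf(node(A, e, A)), zero, a)).
Bind A := node(e, 7, 7); substituting into the remaining equation gives: Z = leaf(node(leaf(node(node(e, 7, 7), e, node(e, 7, 7))), zero, a)). Substituting into the earlier binding gives N := leaf(node(node(e, 7, 7), e, node(e, 7, 7))).
Bind Z := leaf(node(leaf(node(node(e, 7, 7), e, node(e, 7, 7))), zero, a)).
MGU = { Y2 = 7, U = node(e, 7, 7), N = leaf(node(node(e, 7, 7), e, node(e, 7, 7))), A = node(e, 7, 7), Z = leaf(node(leaf(node(node(e, 7, 7), e, node(e, 7, 7))), zero, a)) }, so N = leaf(node(node(e, 7, 7), e, node(e, 7, 7))).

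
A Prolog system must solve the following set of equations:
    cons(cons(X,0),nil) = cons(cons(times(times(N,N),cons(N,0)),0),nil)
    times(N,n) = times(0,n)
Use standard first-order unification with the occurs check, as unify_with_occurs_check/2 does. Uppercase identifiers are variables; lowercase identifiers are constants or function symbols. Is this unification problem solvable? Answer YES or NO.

YES

Decompose cons/2: cons(X,0) = cons(times(times(N,N),cons(N,0)),0),  nil = nil.
Decompose cons/2: X = times(times(N,N),cons(N,0)),  0 = 0.
Bind X := times(times(N,N),cons(N,0)); no other remaining equation mentions X.
Delete trivial equation 0 = 0.
Delete trivial equation nil = nil.
Decompose times/2: N = 0,  n = n.
Bind N := 0; no other remaining equation mentions N. Substituting into the earlier binding gives X := times(times(0,0),cons(0,0)).
Delete trivial equation n = n.
No equations remain and no clash or occurs-check failure arose, so a unifier exists.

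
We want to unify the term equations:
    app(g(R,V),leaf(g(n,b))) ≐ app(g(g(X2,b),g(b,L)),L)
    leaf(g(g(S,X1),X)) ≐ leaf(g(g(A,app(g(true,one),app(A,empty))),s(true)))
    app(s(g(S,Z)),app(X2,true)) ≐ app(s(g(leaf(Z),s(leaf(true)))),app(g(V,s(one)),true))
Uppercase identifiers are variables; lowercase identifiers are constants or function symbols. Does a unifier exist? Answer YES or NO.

YES

Decompose app/2: g(R,V) ≐ g(g(X2,b),g(b,L)),  leaf(g(n,b)) ≐ L.
Decompose g/2: R ≐ g(X2,b),  V ≐ g(b,L).
Bind R := g(X2,b); no other remaining equation mentions R.
Bind V := g(b,L); substituting into the one remaining equation that mentions V gives: app(s(g(S,Z)),app(X2,true)) ≐ app(s(g(leaf(Z),s(leaf(true)))),app(g(g(b,L),s(one)),true)).
Bind L := leaf(g(n,b)); substituting into the one remaining equation that mentions L gives: app(s(g(S,Z)),app(X2,true)) ≐ app(s(g(leaf(Z),s(leaf(true)))),app(g(g(b,leaf(g(n,b))),s(one)),true)). Substituting into the earlier binding gives V := g(b,leaf(g(n,b))).
Decompose leaf/1: g(g(S,X1),X) ≐ g(g(A,app(g(true,one),app(A,empty))),s(true)).
Decompose g/2: g(S,X1) ≐ g(A,app(g(true,one),app(A,empty))),  X ≐ s(true).
Decompose g/2: S ≐ A,  X1 ≐ app(g(true,one),app(A,empty)).
Bind S := A; substituting into the one remaining equation that mentions S gives: app(s(g(A,Z)),app(X2,true)) ≐ app(s(g(leaf(Z),s(leaf(true)))),app(g(g(b,leaf(g(n,b))),s(one)),true)).
Bind X1 := app(g(true,one),app(A,empty)); no other remaining equation mentions X1.
Bind X := s(true); no other remaining equation mentions X.
Decompose app/2: s(g(A,Z)) ≐ s(g(leaf(Z),s(leaf(true)))),  app(X2,true) ≐ app(g(g(b,leaf(g(n,b))),s(one)),true).
Decompose s/1: g(A,Z) ≐ g(leaf(Z),s(leaf(true))).
Decompose g/2: A ≐ leaf(Z),  Z ≐ s(leaf(true)).
Bind A := leaf(Z); no other remaining equation mentions A. Substituting into the earlier bindings gives S := leaf(Z), X1 := app(g(true,one),app(leaf(Z),empty)).
Bind Z := s(leaf(true)); no other remaining equation mentions Z. Substituting into the earlier bindings gives S := leaf(s(leaf(true))), X1 := app(g(true,one),app(leaf(s(leaf(true))),empty)), A := leaf(s(leaf(true))).
Decompose app/2: X2 ≐ g(g(b,leaf(g(n,b))),s(one)),  true ≐ true.
Bind X2 := g(g(b,leaf(g(n,b))),s(one)); no other remaining equation mentions X2. Substituting into the earlier binding gives R := g(g(g(b,leaf(g(n,b))),s(one)),b).
Delete trivial equation true ≐ true.
No equations remain and no clash or occurs-check failure arose, so a unifier exists.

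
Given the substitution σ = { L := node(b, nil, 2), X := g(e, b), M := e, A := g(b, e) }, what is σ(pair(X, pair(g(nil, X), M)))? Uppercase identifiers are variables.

Replace each occurrence of X with g(e, b).
Replace each occurrence of M with e.
Result: pair(g(e, b), pair(g(nil, g(e, b)), e)).

pair(g(e, b), pair(g(nil, g(e, b)), e))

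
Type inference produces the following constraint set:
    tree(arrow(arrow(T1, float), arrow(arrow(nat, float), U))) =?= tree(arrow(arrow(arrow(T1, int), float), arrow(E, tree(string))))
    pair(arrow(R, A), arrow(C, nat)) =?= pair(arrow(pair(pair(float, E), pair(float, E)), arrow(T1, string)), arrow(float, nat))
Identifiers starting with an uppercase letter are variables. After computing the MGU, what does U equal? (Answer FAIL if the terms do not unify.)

Decompose tree/1: arrow(arrow(T1, float), arrow(arrow(nat, float), U)) =?= arrow(arrow(arrow(T1, int), float), arrow(E, tree(string))).
Decompose arrow/2: arrow(T1, float) =?= arrow(arrow(T1, int), float),  arrow(arrow(nat, float), U) =?= arrow(E, tree(string)).
Decompose arrow/2: T1 =?= arrow(T1, int),  float =?= float.
Occurs check fails: T1 occurs in arrow(T1, int); the equation T1 =?= arrow(T1, int) has no finite solution.

FAIL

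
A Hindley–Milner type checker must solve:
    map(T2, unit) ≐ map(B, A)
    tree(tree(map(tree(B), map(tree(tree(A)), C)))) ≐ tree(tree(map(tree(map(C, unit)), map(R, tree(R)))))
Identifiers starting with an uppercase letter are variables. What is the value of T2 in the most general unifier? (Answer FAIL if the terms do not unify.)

Decompose map/2: T2 ≐ B,  unit ≐ A.
Bind T2 := B; no other remaining equation mentions T2.
Bind A := unit; substituting into the remaining equation gives: tree(tree(map(tree(B), map(tree(tree(unit)), C)))) ≐ tree(tree(map(tree(map(C, unit)), map(R, tree(R))))).
Decompose tree/1: tree(map(tree(B), map(tree(tree(unit)), C))) ≐ tree(map(tree(map(C, unit)), map(R, tree(R)))).
Decompose tree/1: map(tree(B), map(tree(tree(unit)), C)) ≐ map(tree(map(C, unit)), map(R, tree(R))).
Decompose map/2: tree(B) ≐ tree(map(C, unit)),  map(tree(tree(unit)), C) ≐ map(R, tree(R)).
Decompose tree/1: B ≐ map(C, unit).
Bind B := map(C, unit); no other remaining equation mentions B. Substituting into the earlier binding gives T2 := map(C, unit).
Decompose map/2: tree(tree(unit)) ≐ R,  C ≐ tree(R).
Bind R := tree(tree(unit)); substituting into the remaining equation gives: C ≐ tree(tree(tree(unit))).
Bind C := tree(tree(tree(unit))). Substituting into the earlier bindings gives T2 := map(tree(tree(tree(unit))), unit), B := map(tree(tree(tree(unit))), unit).
MGU = { T2 := map(tree(tree(tree(unit))), unit), A := unit, B := map(tree(tree(tree(unit))), unit), R := tree(tree(unit)), C := tree(tree(tree(unit))) }, so T2 := map(tree(tree(tree(unit))), unit).

map(tree(tree(tree(unit))), unit)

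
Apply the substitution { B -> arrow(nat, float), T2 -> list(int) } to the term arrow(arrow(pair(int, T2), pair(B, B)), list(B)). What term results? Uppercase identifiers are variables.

Replace each occurrence of B with arrow(nat, float).
Replace each occurrence of T2 with list(int).
Result: arrow(arrow(pair(int, list(int)), pair(arrow(nat, float), arrow(nat, float))), list(arrow(nat, float))).

arrow(arrow(pair(int, list(int)), pair(arrow(nat, float), arrow(nat, float))), list(arrow(nat, float)))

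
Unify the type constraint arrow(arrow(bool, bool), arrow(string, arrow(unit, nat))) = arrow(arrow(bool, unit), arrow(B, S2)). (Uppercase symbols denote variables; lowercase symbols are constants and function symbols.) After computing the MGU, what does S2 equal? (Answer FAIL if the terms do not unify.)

Decompose arrow/2: arrow(bool, bool) = arrow(bool, unit),  arrow(string, arrow(unit, nat)) = arrow(B, S2).
Decompose arrow/2: bool = bool,  bool = unit.
Delete trivial equation bool = bool.
Clash: constants bool and unit differ; no unifier exists.

FAIL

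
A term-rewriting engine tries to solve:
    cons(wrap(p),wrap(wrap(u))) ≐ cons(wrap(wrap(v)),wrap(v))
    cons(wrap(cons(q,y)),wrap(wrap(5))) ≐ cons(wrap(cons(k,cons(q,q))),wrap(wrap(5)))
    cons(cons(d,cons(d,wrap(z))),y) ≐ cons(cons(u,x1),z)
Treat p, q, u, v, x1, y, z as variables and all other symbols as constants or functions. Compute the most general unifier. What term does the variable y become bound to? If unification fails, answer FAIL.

Decompose cons/2: wrap(p) ≐ wrap(wrap(v)),  wrap(wrap(u)) ≐ wrap(v).
Decompose wrap/1: p ≐ wrap(v).
Bind p := wrap(v); no other remaining equation mentions p.
Decompose wrap/1: wrap(u) ≐ v.
Bind v := wrap(u); no other remaining equation mentions v. Substituting into the earlier binding gives p := wrap(wrap(u)).
Decompose cons/2: wrap(cons(q,y)) ≐ wrap(cons(k,cons(q,q))),  wrap(wrap(5)) ≐ wrap(wrap(5)).
Decompose wrap/1: cons(q,y) ≐ cons(k,cons(q,q)).
Decompose cons/2: q ≐ k,  y ≐ cons(q,q).
Bind q := k; substituting into the one remaining equation that mentions q gives: y ≐ cons(k,k).
Bind y := cons(k,k); substituting into the one remaining equation that mentions y gives: cons(cons(d,cons(d,wrap(z))),cons(k,k)) ≐ cons(cons(u,x1),z).
Delete trivial equation wrap(wrap(5)) ≐ wrap(wrap(5)).
Decompose cons/2: cons(d,cons(d,wrap(z))) ≐ cons(u,x1),  cons(k,k) ≐ z.
Decompose cons/2: d ≐ u,  cons(d,wrap(z)) ≐ x1.
Bind u := d; no other remaining equation mentions u. Substituting into the earlier bindings gives p := wrap(wrap(d)), v := wrap(d).
Bind x1 := cons(d,wrap(z)); no other remaining equation mentions x1.
Bind z := cons(k,k). Substituting into the earlier binding gives x1 := cons(d,wrap(cons(k,k))).
MGU = { p -> wrap(wrap(d)), v -> wrap(d), q -> k, y -> cons(k,k), u -> d, x1 -> cons(d,wrap(cons(k,k))), z -> cons(k,k) }, so y -> cons(k,k).

cons(k,k)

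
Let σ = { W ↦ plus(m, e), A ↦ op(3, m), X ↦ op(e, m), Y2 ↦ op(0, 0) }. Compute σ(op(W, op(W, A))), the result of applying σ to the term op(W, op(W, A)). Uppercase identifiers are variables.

Replace each occurrence of W with plus(m, e).
Replace each occurrence of A with op(3, m).
Result: op(plus(m, e), op(plus(m, e), op(3, m))).

op(plus(m, e), op(plus(m, e), op(3, m)))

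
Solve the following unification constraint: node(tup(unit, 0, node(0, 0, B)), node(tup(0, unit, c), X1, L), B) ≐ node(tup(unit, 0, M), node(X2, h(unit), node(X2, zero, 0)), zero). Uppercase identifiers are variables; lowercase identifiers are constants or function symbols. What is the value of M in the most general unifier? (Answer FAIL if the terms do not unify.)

Decompose node/3: tup(unit, 0, node(0, 0, B)) ≐ tup(unit, 0, M),  node(tup(0, unit, c), X1, L) ≐ node(X2, h(unit), node(X2, zero, 0)),  B ≐ zero.
Decompose tup/3: unit ≐ unit,  0 ≐ 0,  node(0, 0, B) ≐ M.
Delete trivial equation unit ≐ unit.
Delete trivial equation 0 ≐ 0.
Bind M := node(0, 0, B); no other remaining equation mentions M.
Decompose node/3: tup(0, unit, c) ≐ X2,  X1 ≐ h(unit),  L ≐ node(X2, zero, 0).
Bind X2 := tup(0, unit, c); substituting into the one remaining equation that mentions X2 gives: L ≐ node(tup(0, unit, c), zero, 0).
Bind X1 := h(unit); no other remaining equation mentions X1.
Bind L := node(tup(0, unit, c), zero, 0); no other remaining equation mentions L.
Bind B := zero. Substituting into the earlier binding gives M := node(0, 0, zero).
MGU = { M ↦ node(0, 0, zero), X2 ↦ tup(0, unit, c), X1 ↦ h(unit), L ↦ node(tup(0, unit, c), zero, 0), B ↦ zero }, so M ↦ node(0, 0, zero).

node(0, 0, zero)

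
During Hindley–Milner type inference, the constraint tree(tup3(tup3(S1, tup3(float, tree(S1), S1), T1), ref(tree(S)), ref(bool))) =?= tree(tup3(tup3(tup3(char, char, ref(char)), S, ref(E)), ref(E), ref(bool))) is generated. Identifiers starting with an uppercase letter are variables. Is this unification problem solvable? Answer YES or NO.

YES

Decompose tree/1: tup3(tup3(S1, tup3(float, tree(S1), S1), T1), ref(tree(S)), ref(bool)) =?= tup3(tup3(tup3(char, char, ref(char)), S, ref(E)), ref(E), ref(bool)).
Decompose tup3/3: tup3(S1, tup3(float, tree(S1), S1), T1) =?= tup3(tup3(char, char, ref(char)), S, ref(E)),  ref(tree(S)) =?= ref(E),  ref(bool) =?= ref(bool).
Decompose tup3/3: S1 =?= tup3(char, char, ref(char)),  tup3(float, tree(S1), S1) =?= S,  T1 =?= ref(E).
Bind S1 := tup3(char, char, ref(char)); substituting into the one remaining equation that mentions S1 gives: tup3(float, tree(tup3(char, char, ref(char))), tup3(char, char, ref(char))) =?= S.
Bind S := tup3(float, tree(tup3(char, char, ref(char))), tup3(char, char, ref(char))); substituting into the one remaining equation that mentions S gives: ref(tree(tup3(float, tree(tup3(char, char, ref(char))), tup3(char, char, ref(char))))) =?= ref(E).
Bind T1 := ref(E); no other remaining equation mentions T1.
Decompose ref/1: tree(tup3(float, tree(tup3(char, char, ref(char))), tup3(char, char, ref(char)))) =?= E.
Bind E := tree(tup3(float, tree(tup3(char, char, ref(char))), tup3(char, char, ref(char)))); no other remaining equation mentions E. Substituting into the earlier binding gives T1 := ref(tree(tup3(float, tree(tup3(char, char, ref(char))), tup3(char, char, ref(char))))).
Delete trivial equation ref(bool) =?= ref(bool).
No equations remain and no clash or occurs-check failure arose, so a unifier exists.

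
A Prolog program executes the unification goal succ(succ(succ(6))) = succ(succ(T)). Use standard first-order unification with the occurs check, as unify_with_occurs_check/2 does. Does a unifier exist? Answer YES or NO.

Decompose succ/1: succ(succ(6)) = succ(T).
Decompose succ/1: succ(6) = T.
Bind T := succ(6).
No equations remain and no clash or occurs-check failure arose, so a unifier exists.

YES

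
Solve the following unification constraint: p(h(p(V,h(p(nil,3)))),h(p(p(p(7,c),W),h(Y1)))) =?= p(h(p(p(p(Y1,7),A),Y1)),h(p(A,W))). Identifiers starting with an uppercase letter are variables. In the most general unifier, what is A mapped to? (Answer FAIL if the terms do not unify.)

p(p(7,c),h(h(p(nil,3))))

Decompose p/2: h(p(V,h(p(nil,3)))) =?= h(p(p(p(Y1,7),A),Y1)),  h(p(p(p(7,c),W),h(Y1))) =?= h(p(A,W)).
Decompose h/1: p(V,h(p(nil,3))) =?= p(p(p(Y1,7),A),Y1).
Decompose p/2: V =?= p(p(Y1,7),A),  h(p(nil,3)) =?= Y1.
Bind V := p(p(Y1,7),A); no other remaining equation mentions V.
Bind Y1 := h(p(nil,3)); substituting into the remaining equation gives: h(p(p(p(7,c),W),h(h(p(nil,3))))) =?= h(p(A,W)). Substituting into the earlier binding gives V := p(p(h(p(nil,3)),7),A).
Decompose h/1: p(p(p(7,c),W),h(h(p(nil,3)))) =?= p(A,W).
Decompose p/2: p(p(7,c),W) =?= A,  h(h(p(nil,3))) =?= W.
Bind A := p(p(7,c),W); no other remaining equation mentions A. Substituting into the earlier binding gives V := p(p(h(p(nil,3)),7),p(p(7,c),W)).
Bind W := h(h(p(nil,3))). Substituting into the earlier bindings gives V := p(p(h(p(nil,3)),7),p(p(7,c),h(h(p(nil,3))))), A := p(p(7,c),h(h(p(nil,3)))).
MGU = { V -> p(p(h(p(nil,3)),7),p(p(7,c),h(h(p(nil,3))))), Y1 -> h(p(nil,3)), A -> p(p(7,c),h(h(p(nil,3)))), W -> h(h(p(nil,3))) }, so A -> p(p(7,c),h(h(p(nil,3)))).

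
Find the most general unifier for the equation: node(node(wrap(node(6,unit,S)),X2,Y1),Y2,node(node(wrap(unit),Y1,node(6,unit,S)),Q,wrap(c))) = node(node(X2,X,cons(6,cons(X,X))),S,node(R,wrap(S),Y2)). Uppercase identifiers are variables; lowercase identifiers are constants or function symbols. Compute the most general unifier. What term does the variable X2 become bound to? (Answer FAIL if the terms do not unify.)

Decompose node/3: node(wrap(node(6,unit,S)),X2,Y1) = node(X2,X,cons(6,cons(X,X))),  Y2 = S,  node(node(wrap(unit),Y1,node(6,unit,S)),Q,wrap(c)) = node(R,wrap(S),Y2).
Decompose node/3: wrap(node(6,unit,S)) = X2,  X2 = X,  Y1 = cons(6,cons(X,X)).
Bind X2 := wrap(node(6,unit,S)); substituting into the one remaining equation that mentions X2 gives: wrap(node(6,unit,S)) = X.
Bind X := wrap(node(6,unit,S)); substituting into the one remaining equation that mentions X gives: Y1 = cons(6,cons(wrap(node(6,unit,S)),wrap(node(6,unit,S)))).
Bind Y1 := cons(6,cons(wrap(node(6,unit,S)),wrap(node(6,unit,S)))); substituting into the one remaining equation that mentions Y1 gives: node(node(wrap(unit),cons(6,cons(wrap(node(6,unit,S)),wrap(node(6,unit,S)))),node(6,unit,S)),Q,wrap(c)) = node(R,wrap(S),Y2).
Bind Y2 := S; substituting into the remaining equation gives: node(node(wrap(unit),cons(6,cons(wrap(node(6,unit,S)),wrap(node(6,unit,S)))),node(6,unit,S)),Q,wrap(c)) = node(R,wrap(S),S).
Decompose node/3: node(wrap(unit),cons(6,cons(wrap(node(6,unit,S)),wrap(node(6,unit,S)))),node(6,unit,S)) = R,  Q = wrap(S),  wrap(c) = S.
Bind R := node(wrap(unit),cons(6,cons(wrap(node(6,unit,S)),wrap(node(6,unit,S)))),node(6,unit,S)); no other remaining equation mentions R.
Bind Q := wrap(S); no other remaining equation mentions Q.
Bind S := wrap(c). Substituting into the earlier bindings gives X2 := wrap(node(6,unit,wrap(c))), X := wrap(node(6,unit,wrap(c))), Y1 := cons(6,cons(wrap(node(6,unit,wrap(c))),wrap(node(6,unit,wrap(c))))), Y2 := wrap(c), R := node(wrap(unit),cons(6,cons(wrap(node(6,unit,wrap(c))),wrap(node(6,unit,wrap(c))))),node(6,unit,wrap(c))), Q := wrap(wrap(c)).
MGU = { X2 -> wrap(node(6,unit,wrap(c))), X -> wrap(node(6,unit,wrap(c))), Y1 -> cons(6,cons(wrap(node(6,unit,wrap(c))),wrap(node(6,unit,wrap(c))))), Y2 -> wrap(c), R -> node(wrap(unit),cons(6,cons(wrap(node(6,unit,wrap(c))),wrap(node(6,unit,wrap(c))))),node(6,unit,wrap(c))), Q -> wrap(wrap(c)), S -> wrap(c) }, so X2 -> wrap(node(6,unit,wrap(c))).

wrap(node(6,unit,wrap(c)))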